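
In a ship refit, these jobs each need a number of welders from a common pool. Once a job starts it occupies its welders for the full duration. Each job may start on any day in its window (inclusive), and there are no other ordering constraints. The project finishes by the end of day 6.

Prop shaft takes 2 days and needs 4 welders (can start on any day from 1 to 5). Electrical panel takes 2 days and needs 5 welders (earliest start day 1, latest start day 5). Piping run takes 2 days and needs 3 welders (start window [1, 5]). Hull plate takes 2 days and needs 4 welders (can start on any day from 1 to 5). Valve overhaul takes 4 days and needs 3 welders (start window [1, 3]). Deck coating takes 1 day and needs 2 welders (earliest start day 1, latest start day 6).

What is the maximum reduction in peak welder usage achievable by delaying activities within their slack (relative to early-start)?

Early-start peak: d1:21  d2:19  d3:3  d4:3  d5:0  d6:0 ⇒ 21.
Leveled (Prop shaft@1, Electrical panel@3, Piping run@5, Hull plate@1, Valve overhaul@3, Deck coating@5): d1:8  d2:8  d3:8  d4:8  d5:8  d6:6 ⇒ 8.
Reduction 21 − 8 = 13.

13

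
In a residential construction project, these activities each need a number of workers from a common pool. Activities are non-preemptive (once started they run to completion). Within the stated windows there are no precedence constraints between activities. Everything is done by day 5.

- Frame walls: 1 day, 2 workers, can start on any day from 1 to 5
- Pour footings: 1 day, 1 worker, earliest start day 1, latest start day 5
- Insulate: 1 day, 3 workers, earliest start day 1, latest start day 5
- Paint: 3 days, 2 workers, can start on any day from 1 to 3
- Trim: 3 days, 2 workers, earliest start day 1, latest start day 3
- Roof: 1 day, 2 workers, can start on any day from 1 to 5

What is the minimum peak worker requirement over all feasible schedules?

4

Early-start (Frame walls@1, Pour footings@1, Insulate@1, Paint@1, Trim@1, Roof@1) gives peak 12: d1:12  d2:4  d3:4  d4:0  d5:0.
Shift Pour footings→2, Insulate→2, Paint→3, Trim→3.
Schedule Frame walls@1, Pour footings@2, Insulate@2, Paint@3, Trim@3, Roof@1: d1:4  d2:4  d3:4  d4:4  d5:4 — peak 4.
Total worker-days = 20 over 5 days ⇒ peak ≥ ⌈20/5⌉ = 4, so 4 is optimal.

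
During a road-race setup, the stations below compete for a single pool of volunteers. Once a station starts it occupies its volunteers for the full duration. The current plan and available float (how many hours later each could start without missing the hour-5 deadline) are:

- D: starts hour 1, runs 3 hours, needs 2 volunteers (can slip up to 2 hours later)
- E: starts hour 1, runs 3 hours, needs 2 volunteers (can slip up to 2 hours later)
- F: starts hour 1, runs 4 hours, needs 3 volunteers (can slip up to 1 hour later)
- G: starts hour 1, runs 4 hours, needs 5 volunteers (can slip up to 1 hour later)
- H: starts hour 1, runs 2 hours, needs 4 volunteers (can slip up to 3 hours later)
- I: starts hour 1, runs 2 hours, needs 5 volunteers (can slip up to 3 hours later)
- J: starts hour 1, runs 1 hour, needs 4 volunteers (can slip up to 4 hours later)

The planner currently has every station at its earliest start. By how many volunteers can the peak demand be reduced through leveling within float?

Early-start peak: h1:25  h2:21  h3:12  h4:8  h5:0 ⇒ 25.
Leveled (D@1, E@3, F@1, G@1, H@1, I@4, J@5): h1:14  h2:14  h3:12  h4:15  h5:11 ⇒ 15.
Reduction 25 − 15 = 10.

10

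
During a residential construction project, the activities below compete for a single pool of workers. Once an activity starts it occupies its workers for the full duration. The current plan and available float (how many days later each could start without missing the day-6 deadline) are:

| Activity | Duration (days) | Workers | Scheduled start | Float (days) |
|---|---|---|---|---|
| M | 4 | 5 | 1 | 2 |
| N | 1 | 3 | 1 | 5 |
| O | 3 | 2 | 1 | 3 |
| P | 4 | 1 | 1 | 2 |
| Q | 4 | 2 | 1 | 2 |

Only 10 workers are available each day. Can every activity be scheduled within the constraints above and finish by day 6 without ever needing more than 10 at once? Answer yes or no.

Schedule M@1, N@1, O@1, P@2, Q@2: d1:10  d2:10  d3:10  d4:8  d5:3  d6:0 — peak 10 ≤ 10.

yes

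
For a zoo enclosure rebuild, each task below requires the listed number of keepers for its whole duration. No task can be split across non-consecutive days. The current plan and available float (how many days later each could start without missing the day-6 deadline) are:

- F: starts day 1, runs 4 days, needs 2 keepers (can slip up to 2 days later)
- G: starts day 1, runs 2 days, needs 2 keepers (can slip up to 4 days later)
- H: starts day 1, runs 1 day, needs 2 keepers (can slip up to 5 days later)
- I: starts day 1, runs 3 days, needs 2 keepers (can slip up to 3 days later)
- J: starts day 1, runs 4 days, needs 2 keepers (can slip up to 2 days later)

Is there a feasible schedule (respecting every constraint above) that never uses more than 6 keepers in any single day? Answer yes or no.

yes

Schedule F@1, G@1, H@1, I@2, J@3: d1:6  d2:6  d3:6  d4:6  d5:2  d6:2 — peak 6 ≤ 6.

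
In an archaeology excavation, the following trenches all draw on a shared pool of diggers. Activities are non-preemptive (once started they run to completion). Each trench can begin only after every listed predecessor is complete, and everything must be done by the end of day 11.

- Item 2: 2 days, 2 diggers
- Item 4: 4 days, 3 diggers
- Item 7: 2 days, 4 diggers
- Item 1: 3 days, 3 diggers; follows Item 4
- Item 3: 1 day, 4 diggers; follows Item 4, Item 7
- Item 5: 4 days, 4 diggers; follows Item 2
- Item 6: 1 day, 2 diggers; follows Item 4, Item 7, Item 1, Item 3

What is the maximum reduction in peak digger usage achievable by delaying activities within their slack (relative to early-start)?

Early-start peak: d1:9  d2:9  d3:7  d4:7  d5:11  d6:7  d7:3  d8:2  d9:0  d10:0  d11:0 ⇒ 11.
Leveled (Item 2@1, Item 4@1, Item 7@3, Item 1@5, Item 3@5, Item 5@6, Item 6@8): d1:5  d2:5  d3:7  d4:7  d5:7  d6:7  d7:7  d8:6  d9:4  d10:0  d11:0 ⇒ 7.
Reduction 11 − 7 = 4.

4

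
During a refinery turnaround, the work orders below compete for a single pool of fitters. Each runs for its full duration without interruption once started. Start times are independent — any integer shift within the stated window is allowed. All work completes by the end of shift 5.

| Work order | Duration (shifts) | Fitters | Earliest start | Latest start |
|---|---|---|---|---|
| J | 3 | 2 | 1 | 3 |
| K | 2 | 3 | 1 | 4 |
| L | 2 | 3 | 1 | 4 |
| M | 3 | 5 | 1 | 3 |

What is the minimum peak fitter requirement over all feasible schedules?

7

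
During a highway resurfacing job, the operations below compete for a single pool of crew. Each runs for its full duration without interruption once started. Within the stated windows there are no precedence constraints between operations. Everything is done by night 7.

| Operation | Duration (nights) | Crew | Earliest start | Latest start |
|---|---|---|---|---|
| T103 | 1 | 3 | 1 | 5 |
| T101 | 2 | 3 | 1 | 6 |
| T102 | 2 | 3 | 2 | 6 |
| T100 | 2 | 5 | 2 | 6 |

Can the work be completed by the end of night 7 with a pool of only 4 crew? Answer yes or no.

no

The minimum achievable peak is 5; 4 < 5, so no feasible schedule stays within the cap.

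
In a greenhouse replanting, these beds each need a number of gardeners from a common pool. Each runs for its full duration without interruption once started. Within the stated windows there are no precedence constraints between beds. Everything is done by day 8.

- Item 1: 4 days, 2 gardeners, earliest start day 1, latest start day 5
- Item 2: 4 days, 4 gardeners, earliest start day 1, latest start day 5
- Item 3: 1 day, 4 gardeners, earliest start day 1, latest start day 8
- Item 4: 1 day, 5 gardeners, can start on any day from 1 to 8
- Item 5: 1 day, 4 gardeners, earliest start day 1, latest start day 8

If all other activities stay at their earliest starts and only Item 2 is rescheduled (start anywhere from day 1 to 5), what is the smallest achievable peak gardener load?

15

Item 2@1: d1:19  d2:6  d3:6  d4:6  d5:0  d6:0  d7:0  d8:0 → peak 19
Item 2@2: d1:15  d2:6  d3:6  d4:6  d5:4  d6:0  d7:0  d8:0 → peak 15
Item 2@3: d1:15  d2:2  d3:6  d4:6  d5:4  d6:4  d7:0  d8:0 → peak 15
Item 2@4: d1:15  d2:2  d3:2  d4:6  d5:4  d6:4  d7:4  d8:0 → peak 15
Item 2@5: d1:15  d2:2  d3:2  d4:2  d5:4  d6:4  d7:4  d8:4 → peak 15
Best is Item 2@2, peak 15.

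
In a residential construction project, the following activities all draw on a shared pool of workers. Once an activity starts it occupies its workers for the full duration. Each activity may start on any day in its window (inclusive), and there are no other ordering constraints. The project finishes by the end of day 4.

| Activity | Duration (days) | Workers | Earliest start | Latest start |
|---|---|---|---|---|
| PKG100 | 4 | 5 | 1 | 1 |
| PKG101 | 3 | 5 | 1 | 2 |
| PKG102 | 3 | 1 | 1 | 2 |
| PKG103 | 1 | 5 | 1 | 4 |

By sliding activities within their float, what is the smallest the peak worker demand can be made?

Early-start (PKG100@1, PKG101@1, PKG102@1, PKG103@1) gives peak 16: d1:16  d2:11  d3:11  d4:5.
Shift PKG103→4.
Schedule PKG100@1, PKG101@1, PKG102@1, PKG103@4: d1:11  d2:11  d3:11  d4:10 — peak 11.
Total worker-days = 43 over 4 days ⇒ peak ≥ ⌈43/4⌉ = 11, so 11 is optimal.

11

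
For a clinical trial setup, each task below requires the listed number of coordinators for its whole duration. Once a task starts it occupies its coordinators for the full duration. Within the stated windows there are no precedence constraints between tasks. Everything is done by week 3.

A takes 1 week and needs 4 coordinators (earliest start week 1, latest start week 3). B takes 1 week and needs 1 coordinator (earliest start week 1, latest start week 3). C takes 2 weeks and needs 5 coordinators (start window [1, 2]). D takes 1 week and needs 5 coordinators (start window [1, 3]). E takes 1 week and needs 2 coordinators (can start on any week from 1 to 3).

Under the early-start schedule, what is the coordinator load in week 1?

17

At early start, week 1 has: A, B, C, D, E.
Demand: 4 + 1 + 5 + 5 + 2 = 17.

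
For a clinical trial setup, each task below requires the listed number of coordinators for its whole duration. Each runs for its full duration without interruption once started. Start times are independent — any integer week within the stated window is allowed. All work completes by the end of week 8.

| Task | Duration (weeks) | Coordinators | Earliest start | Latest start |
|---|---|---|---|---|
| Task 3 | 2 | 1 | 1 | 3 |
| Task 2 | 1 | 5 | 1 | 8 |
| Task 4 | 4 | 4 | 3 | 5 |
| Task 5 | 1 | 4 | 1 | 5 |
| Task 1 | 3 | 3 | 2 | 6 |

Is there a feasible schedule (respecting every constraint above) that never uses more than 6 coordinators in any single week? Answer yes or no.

The minimum achievable peak is 7; 6 < 7, so no feasible schedule stays within the cap.

no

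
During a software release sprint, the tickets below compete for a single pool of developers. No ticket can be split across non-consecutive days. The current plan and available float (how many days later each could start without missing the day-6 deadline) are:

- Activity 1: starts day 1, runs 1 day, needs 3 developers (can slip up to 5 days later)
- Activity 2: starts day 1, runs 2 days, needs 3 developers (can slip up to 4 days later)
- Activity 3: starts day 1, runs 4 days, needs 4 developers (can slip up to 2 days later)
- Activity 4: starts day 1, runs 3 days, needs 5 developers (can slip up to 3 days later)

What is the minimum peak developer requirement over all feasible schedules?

Early-start (Activity 1@1, Activity 2@1, Activity 3@1, Activity 4@1) gives peak 15: d1:15  d2:12  d3:9  d4:4  d5:0  d6:0.
Shift Activity 3→2, Activity 4→3.
Schedule Activity 1@1, Activity 2@1, Activity 3@2, Activity 4@3: d1:6  d2:7  d3:9  d4:9  d5:9  d6:0 — peak 9.

9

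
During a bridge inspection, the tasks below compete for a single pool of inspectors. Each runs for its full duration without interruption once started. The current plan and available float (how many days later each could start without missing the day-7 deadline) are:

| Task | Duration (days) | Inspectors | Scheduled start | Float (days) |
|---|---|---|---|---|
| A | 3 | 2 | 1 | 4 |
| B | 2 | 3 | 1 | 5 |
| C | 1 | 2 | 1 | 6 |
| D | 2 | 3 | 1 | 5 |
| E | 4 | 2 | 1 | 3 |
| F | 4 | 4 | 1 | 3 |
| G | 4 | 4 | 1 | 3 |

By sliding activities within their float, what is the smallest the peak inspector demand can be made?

Early-start (A@1, B@1, C@1, D@1, E@1, F@1, G@1) gives peak 20: d1:20  d2:18  d3:12  d4:10  d5:0  d6:0  d7:0.
Shift E→2, F→3, G→4.
Schedule A@1, B@1, C@1, D@1, E@2, F@3, G@4: d1:10  d2:10  d3:8  d4:10  d5:10  d6:8  d7:4 — peak 10.

10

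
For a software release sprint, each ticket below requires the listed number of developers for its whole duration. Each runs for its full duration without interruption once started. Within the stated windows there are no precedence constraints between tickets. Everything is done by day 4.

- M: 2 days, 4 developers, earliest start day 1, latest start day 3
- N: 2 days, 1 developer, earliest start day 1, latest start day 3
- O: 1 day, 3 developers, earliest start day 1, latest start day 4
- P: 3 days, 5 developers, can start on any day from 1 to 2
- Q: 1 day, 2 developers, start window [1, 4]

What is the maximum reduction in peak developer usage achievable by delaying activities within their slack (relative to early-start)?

Early-start peak: d1:15  d2:10  d3:5  d4:0 ⇒ 15.
Leveled (M@1, N@3, O@1, P@2, Q@1): d1:9  d2:9  d3:6  d4:6 ⇒ 9.
Reduction 15 − 9 = 6.

6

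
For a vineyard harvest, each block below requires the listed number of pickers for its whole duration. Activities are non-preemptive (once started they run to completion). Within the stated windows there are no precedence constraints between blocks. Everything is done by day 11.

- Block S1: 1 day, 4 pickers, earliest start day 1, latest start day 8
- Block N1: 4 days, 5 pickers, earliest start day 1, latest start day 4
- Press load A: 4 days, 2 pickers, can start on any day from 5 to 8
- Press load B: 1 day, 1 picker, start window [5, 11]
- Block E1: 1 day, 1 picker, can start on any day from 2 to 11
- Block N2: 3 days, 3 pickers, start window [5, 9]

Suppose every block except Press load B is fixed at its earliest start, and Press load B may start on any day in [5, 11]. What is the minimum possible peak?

9

Press load B@5: d1:9  d2:6  d3:5  d4:5  d5:6  d6:5  d7:5  d8:2  d9:0  d10:0  d11:0 → peak 9
Press load B@6: d1:9  d2:6  d3:5  d4:5  d5:5  d6:6  d7:5  d8:2  d9:0  d10:0  d11:0 → peak 9
Press load B@7: d1:9  d2:6  d3:5  d4:5  d5:5  d6:5  d7:6  d8:2  d9:0  d10:0  d11:0 → peak 9
Press load B@8: d1:9  d2:6  d3:5  d4:5  d5:5  d6:5  d7:5  d8:3  d9:0  d10:0  d11:0 → peak 9
Press load B@9: d1:9  d2:6  d3:5  d4:5  d5:5  d6:5  d7:5  d8:2  d9:1  d10:0  d11:0 → peak 9
Press load B@10: d1:9  d2:6  d3:5  d4:5  d5:5  d6:5  d7:5  d8:2  d9:0  d10:1  d11:0 → peak 9
Press load B@11: d1:9  d2:6  d3:5  d4:5  d5:5  d6:5  d7:5  d8:2  d9:0  d10:0  d11:1 → peak 9
Best is Press load B@5, peak 9.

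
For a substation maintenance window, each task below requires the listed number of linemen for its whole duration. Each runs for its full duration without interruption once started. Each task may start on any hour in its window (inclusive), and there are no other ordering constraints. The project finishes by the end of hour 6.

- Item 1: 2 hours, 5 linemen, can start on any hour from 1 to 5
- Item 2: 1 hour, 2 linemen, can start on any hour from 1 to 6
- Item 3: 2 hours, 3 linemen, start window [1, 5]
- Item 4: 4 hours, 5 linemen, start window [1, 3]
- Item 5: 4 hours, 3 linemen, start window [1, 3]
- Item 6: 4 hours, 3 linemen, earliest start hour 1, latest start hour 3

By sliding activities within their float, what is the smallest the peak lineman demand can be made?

11

Early-start (Item 1@1, Item 2@1, Item 3@1, Item 4@1, Item 5@1, Item 6@1) gives peak 21: h1:21  h2:19  h3:11  h4:11  h5:0  h6:0.
Shift Item 4→3, Item 5→2, Item 6→3.
Schedule Item 1@1, Item 2@1, Item 3@1, Item 4@3, Item 5@2, Item 6@3: h1:10  h2:11  h3:11  h4:11  h5:11  h6:8 — peak 11.
Total lineman-hours = 62 over 6 hours ⇒ peak ≥ ⌈62/6⌉ = 11, so 11 is optimal.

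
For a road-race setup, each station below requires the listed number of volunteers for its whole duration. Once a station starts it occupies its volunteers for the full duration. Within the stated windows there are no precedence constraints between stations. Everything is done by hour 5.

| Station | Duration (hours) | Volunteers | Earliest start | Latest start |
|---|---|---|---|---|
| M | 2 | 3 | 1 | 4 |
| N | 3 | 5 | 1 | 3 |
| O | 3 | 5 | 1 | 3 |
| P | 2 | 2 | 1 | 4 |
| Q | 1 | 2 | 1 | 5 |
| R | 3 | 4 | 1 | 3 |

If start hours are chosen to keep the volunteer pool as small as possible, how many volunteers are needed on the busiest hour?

Early-start (M@1, N@1, O@1, P@1, Q@1, R@1) gives peak 21: h1:21  h2:19  h3:14  h4:0  h5:0.
Shift P→4, Q→4, R→3.
Schedule M@1, N@1, O@1, P@4, Q@4, R@3: h1:13  h2:13  h3:14  h4:8  h5:6 — peak 14.

14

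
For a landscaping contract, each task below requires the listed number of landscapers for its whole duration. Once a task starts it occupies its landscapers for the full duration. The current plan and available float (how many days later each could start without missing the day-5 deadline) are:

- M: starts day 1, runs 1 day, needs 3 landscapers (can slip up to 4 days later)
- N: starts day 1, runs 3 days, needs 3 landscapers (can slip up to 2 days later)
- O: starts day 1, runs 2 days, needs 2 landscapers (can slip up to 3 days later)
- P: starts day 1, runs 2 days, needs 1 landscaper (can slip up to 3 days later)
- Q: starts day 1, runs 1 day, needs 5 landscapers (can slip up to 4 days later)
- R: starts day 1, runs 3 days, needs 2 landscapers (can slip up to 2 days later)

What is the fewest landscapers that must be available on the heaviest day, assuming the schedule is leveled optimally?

7

Early-start (M@1, N@1, O@1, P@1, Q@1, R@1) gives peak 16: d1:16  d2:8  d3:5  d4:0  d5:0.
Shift O→2, Q→4, R→3.
Schedule M@1, N@1, O@2, P@1, Q@4, R@3: d1:7  d2:6  d3:7  d4:7  d5:2 — peak 7.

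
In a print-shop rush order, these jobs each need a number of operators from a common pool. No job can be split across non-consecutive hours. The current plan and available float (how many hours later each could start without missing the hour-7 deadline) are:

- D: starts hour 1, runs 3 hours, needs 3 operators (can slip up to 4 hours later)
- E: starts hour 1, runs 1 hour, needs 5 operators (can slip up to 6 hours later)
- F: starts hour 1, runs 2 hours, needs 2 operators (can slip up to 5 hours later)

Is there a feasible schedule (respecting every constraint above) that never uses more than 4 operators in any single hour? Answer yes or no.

The minimum achievable peak is 5; 4 < 5, so no feasible schedule stays within the cap.

no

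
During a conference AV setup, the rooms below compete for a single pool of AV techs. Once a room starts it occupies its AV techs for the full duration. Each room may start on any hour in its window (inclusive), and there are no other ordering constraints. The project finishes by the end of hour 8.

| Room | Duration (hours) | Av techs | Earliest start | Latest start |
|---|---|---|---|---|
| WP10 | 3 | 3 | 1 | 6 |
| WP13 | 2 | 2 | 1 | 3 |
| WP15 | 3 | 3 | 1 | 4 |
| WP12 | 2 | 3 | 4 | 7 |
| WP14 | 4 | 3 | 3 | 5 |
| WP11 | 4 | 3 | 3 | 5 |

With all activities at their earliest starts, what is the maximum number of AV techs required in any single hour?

12

Early-start schedule: WP10@1, WP13@1, WP15@1, WP12@4, WP14@3, WP11@3.
Load per hour: hour 1: 8, hour 2: 8, hour 3: 12, hour 4: 9, hour 5: 9, hour 6: 6, hour 7: 0, hour 8: 0.
Peak is 12.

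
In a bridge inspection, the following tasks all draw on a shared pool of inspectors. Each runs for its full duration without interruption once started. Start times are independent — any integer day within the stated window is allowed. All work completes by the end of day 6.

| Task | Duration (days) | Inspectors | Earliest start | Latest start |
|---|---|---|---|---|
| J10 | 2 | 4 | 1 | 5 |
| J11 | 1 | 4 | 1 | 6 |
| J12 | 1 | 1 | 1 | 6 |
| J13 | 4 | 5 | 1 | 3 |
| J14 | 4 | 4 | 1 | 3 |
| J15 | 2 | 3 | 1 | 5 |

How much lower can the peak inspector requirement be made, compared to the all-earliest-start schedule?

10

Early-start peak: d1:21  d2:16  d3:9  d4:9  d5:0  d6:0 ⇒ 21.
Leveled (J10@1, J11@1, J12@2, J13@3, J14@3, J15@1): d1:11  d2:8  d3:9  d4:9  d5:9  d6:9 ⇒ 11.
Reduction 21 − 11 = 10.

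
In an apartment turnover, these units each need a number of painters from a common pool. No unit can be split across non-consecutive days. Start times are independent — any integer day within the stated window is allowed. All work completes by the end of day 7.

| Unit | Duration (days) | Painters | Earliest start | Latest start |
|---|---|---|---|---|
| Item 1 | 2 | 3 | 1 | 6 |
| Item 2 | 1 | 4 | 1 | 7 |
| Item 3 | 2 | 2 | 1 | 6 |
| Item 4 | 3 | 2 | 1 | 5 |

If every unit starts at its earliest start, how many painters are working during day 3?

2

At early start, day 3 has: Item 4.
Demand: 2 = 2.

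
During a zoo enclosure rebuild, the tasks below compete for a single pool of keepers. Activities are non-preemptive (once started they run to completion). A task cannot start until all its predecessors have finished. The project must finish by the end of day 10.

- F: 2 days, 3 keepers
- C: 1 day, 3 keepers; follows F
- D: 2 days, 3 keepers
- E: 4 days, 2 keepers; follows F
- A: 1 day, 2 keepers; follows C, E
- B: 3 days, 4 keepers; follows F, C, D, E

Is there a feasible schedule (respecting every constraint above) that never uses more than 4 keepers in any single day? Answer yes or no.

no

The minimum achievable peak is 5; 4 < 5, so no feasible schedule stays within the cap.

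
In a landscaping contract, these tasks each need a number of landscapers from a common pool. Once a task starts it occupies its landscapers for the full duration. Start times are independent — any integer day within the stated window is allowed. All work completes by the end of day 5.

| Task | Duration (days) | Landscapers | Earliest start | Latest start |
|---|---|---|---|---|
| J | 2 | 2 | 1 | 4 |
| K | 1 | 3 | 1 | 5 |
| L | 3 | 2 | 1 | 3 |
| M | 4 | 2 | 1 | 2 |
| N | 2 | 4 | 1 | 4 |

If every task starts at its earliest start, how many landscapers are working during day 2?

10

At early start, day 2 has: J, L, M, N.
Demand: 2 + 2 + 2 + 4 = 10.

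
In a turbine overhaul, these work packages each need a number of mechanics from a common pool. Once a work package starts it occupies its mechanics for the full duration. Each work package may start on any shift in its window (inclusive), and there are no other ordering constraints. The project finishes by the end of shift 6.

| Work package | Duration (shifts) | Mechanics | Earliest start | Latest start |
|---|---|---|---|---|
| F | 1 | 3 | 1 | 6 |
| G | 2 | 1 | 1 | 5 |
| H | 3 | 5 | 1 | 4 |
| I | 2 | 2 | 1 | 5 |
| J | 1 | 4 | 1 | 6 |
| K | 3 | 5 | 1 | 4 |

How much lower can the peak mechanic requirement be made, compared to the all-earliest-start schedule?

11

Early-start peak: s1:20  s2:13  s3:10  s4:0  s5:0  s6:0 ⇒ 20.
Leveled (F@1, G@1, H@1, I@2, J@4, K@4): s1:9  s2:8  s3:7  s4:9  s5:5  s6:5 ⇒ 9.
Reduction 20 − 9 = 11.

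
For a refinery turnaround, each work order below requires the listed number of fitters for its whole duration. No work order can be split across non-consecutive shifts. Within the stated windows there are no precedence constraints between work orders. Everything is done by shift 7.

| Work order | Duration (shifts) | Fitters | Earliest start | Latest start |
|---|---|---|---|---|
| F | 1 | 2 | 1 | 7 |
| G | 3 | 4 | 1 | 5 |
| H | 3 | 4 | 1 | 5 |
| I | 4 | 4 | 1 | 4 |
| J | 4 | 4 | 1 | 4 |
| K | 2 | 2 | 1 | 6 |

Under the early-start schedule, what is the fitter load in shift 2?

At early start, shift 2 has: G, H, I, J, K.
Demand: 4 + 4 + 4 + 4 + 2 = 18.

18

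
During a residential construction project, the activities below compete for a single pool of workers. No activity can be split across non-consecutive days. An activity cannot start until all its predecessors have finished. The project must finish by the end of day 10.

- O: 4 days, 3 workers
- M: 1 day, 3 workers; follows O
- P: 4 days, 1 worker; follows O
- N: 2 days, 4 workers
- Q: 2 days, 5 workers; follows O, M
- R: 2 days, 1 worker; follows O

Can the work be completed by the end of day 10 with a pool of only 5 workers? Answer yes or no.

yes

Schedule O@1, M@5, P@5, N@7, Q@9, R@5: d1:3  d2:3  d3:3  d4:3  d5:5  d6:2  d7:5  d8:5  d9:5  d10:5 — peak 5 ≤ 5.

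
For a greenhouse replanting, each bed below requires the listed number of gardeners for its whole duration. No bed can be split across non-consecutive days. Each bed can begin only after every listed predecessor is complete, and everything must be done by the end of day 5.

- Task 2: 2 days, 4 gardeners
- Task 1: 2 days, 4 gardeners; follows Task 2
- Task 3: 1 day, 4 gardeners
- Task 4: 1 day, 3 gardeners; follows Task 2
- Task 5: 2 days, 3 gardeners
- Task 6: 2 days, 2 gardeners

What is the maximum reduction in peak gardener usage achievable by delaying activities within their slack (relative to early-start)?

Early-start peak: d1:13  d2:9  d3:7  d4:4  d5:0 ⇒ 13.
Leveled (Task 2@1, Task 1@3, Task 3@5, Task 4@3, Task 5@1, Task 6@4): d1:7  d2:7  d3:7  d4:6  d5:6 ⇒ 7.
Reduction 13 − 7 = 6.

6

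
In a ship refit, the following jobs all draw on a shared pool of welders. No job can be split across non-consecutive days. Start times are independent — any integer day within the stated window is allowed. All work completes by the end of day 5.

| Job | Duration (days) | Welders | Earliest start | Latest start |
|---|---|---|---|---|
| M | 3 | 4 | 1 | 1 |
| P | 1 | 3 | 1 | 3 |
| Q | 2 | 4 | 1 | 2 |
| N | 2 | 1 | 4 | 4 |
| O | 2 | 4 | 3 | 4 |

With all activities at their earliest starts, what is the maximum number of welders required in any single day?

Early-start schedule: M@1, P@1, Q@1, N@4, O@3.
Load per day: day 1: 11, day 2: 8, day 3: 8, day 4: 5, day 5: 1.
Peak is 11.

11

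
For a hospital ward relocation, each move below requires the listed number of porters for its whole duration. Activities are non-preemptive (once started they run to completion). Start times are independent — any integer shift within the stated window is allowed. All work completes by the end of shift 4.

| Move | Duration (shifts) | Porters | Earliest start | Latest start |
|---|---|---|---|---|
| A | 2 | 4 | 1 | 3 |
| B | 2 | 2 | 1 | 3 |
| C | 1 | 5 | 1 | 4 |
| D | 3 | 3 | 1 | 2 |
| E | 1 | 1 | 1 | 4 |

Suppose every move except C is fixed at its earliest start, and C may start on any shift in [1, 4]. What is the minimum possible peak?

10

C@1: s1:15  s2:9  s3:3  s4:0 → peak 15
C@2: s1:10  s2:14  s3:3  s4:0 → peak 14
C@3: s1:10  s2:9  s3:8  s4:0 → peak 10
C@4: s1:10  s2:9  s3:3  s4:5 → peak 10
Best is C@3, peak 10.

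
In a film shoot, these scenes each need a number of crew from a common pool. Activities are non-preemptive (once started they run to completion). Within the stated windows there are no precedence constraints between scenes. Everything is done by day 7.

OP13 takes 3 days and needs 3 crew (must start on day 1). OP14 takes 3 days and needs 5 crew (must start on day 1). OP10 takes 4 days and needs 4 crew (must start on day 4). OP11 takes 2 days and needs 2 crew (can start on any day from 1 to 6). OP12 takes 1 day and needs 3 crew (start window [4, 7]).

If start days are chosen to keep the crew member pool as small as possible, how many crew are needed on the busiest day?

Early-start (OP13@1, OP14@1, OP10@4, OP11@1, OP12@4) gives peak 10: d1:10  d2:10  d3:8  d4:7  d5:4  d6:4  d7:4.
Shift OP11→4, OP12→6.
Schedule OP13@1, OP14@1, OP10@4, OP11@4, OP12@6: d1:8  d2:8  d3:8  d4:6  d5:6  d6:7  d7:4 — peak 8.
No arrangement of the 24 feasible schedules does better.

8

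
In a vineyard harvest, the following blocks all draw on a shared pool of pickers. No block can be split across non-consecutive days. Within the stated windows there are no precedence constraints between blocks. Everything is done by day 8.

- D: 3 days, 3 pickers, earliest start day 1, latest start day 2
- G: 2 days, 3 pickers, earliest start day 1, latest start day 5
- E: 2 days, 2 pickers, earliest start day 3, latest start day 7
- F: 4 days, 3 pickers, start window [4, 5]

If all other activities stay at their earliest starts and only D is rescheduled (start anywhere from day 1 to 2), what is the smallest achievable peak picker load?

D@1: d1:6  d2:6  d3:5  d4:5  d5:3  d6:3  d7:3  d8:0 → peak 6
D@2: d1:3  d2:6  d3:5  d4:8  d5:3  d6:3  d7:3  d8:0 → peak 8
Best is D@1, peak 6.

6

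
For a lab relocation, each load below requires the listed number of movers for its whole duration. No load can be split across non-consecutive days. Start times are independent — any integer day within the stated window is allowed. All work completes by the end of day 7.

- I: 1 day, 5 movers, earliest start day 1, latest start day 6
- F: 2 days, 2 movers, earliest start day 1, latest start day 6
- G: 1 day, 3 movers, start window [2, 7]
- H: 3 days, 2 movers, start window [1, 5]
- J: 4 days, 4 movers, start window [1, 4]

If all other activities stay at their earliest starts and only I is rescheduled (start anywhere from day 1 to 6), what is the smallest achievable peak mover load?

11

I@1: d1:13  d2:11  d3:6  d4:4  d5:0  d6:0  d7:0 → peak 13
I@2: d1:8  d2:16  d3:6  d4:4  d5:0  d6:0  d7:0 → peak 16
I@3: d1:8  d2:11  d3:11  d4:4  d5:0  d6:0  d7:0 → peak 11
I@4: d1:8  d2:11  d3:6  d4:9  d5:0  d6:0  d7:0 → peak 11
I@5: d1:8  d2:11  d3:6  d4:4  d5:5  d6:0  d7:0 → peak 11
I@6: d1:8  d2:11  d3:6  d4:4  d5:0  d6:5  d7:0 → peak 11
Best is I@3, peak 11.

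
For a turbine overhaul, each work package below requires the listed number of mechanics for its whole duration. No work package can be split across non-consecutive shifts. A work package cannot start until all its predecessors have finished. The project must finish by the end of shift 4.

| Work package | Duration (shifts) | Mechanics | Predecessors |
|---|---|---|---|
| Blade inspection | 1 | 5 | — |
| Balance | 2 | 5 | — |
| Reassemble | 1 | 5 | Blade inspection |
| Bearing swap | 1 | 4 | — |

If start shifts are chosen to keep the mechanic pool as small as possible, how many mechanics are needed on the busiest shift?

9

Early-start (Blade inspection@1, Balance@1, Reassemble@2, Bearing swap@1) gives peak 14: s1:14  s2:10  s3:0  s4:0.
Shift Balance→2, Reassemble→4.
Schedule Blade inspection@1, Balance@2, Reassemble@4, Bearing swap@1: s1:9  s2:5  s3:5  s4:5 — peak 9.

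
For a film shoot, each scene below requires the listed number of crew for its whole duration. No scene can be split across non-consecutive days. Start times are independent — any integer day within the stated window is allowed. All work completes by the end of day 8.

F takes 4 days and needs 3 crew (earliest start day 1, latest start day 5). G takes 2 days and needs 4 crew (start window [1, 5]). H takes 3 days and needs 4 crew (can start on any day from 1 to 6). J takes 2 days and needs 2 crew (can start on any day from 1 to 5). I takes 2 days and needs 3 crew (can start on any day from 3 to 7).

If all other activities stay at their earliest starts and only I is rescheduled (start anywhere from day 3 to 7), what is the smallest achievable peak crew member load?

I@3: d1:13  d2:13  d3:10  d4:6  d5:0  d6:0  d7:0  d8:0 → peak 13
I@4: d1:13  d2:13  d3:7  d4:6  d5:3  d6:0  d7:0  d8:0 → peak 13
I@5: d1:13  d2:13  d3:7  d4:3  d5:3  d6:3  d7:0  d8:0 → peak 13
I@6: d1:13  d2:13  d3:7  d4:3  d5:0  d6:3  d7:3  d8:0 → peak 13
I@7: d1:13  d2:13  d3:7  d4:3  d5:0  d6:0  d7:3  d8:3 → peak 13
Best is I@3, peak 13.

13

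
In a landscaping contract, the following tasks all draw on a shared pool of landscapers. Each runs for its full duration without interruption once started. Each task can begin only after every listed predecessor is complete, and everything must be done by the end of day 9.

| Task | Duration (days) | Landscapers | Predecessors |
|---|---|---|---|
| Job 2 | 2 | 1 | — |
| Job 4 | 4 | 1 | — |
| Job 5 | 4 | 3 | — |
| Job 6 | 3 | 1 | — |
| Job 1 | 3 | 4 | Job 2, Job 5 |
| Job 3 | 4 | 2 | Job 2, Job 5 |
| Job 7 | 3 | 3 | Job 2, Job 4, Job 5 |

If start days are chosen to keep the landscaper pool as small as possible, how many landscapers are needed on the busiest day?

9

Schedule Job 2@1, Job 4@1, Job 5@1, Job 6@1, Job 1@5, Job 3@5, Job 7@5: d1:6  d2:6  d3:5  d4:4  d5:9  d6:9  d7:9  d8:2  d9:0 — peak 9.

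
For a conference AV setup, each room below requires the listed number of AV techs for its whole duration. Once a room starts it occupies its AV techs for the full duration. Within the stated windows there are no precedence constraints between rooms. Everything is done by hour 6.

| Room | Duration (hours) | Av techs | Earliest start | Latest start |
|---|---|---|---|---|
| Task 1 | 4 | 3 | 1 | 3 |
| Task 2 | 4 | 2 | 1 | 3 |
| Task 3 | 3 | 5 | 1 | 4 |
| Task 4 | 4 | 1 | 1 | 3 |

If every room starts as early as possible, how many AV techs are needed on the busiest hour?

Early-start schedule: Task 1@1, Task 2@1, Task 3@1, Task 4@1.
Load per hour: hour 1: 11, hour 2: 11, hour 3: 11, hour 4: 6, hour 5: 0, hour 6: 0.
Peak is 11.

11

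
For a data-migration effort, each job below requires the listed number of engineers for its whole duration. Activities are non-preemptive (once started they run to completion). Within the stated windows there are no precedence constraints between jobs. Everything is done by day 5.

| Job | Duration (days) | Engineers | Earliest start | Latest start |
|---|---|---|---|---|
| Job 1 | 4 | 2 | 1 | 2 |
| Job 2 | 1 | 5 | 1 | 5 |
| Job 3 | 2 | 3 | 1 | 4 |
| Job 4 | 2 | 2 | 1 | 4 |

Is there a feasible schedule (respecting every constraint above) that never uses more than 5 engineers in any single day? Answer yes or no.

Schedule Job 1@1, Job 2@5, Job 3@1, Job 4@3: d1:5  d2:5  d3:4  d4:4  d5:5 — peak 5 ≤ 5.

yes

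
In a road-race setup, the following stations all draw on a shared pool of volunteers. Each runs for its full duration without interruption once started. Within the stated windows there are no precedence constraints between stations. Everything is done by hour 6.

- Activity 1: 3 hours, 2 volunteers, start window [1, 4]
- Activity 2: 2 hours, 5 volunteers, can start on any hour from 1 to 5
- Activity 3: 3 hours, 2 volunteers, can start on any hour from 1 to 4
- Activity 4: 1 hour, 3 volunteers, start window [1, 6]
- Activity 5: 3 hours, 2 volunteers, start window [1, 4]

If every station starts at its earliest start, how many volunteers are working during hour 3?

At early start, hour 3 has: Activity 1, Activity 3, Activity 5.
Demand: 2 + 2 + 2 = 6.

6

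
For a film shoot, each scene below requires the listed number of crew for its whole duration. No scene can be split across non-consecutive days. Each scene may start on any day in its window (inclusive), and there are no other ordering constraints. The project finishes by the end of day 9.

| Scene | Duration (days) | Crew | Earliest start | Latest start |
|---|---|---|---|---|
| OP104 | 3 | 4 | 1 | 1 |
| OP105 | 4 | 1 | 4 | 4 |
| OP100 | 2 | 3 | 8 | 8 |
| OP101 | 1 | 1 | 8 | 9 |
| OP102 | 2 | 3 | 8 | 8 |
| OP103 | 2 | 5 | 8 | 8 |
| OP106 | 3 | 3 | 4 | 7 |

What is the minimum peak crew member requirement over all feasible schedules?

Schedule OP104@1, OP105@4, OP100@8, OP101@8, OP102@8, OP103@8, OP106@4: d1:4  d2:4  d3:4  d4:4  d5:4  d6:4  d7:1  d8:12  d9:11 — peak 12.
No arrangement of the 8 feasible schedules does better.

12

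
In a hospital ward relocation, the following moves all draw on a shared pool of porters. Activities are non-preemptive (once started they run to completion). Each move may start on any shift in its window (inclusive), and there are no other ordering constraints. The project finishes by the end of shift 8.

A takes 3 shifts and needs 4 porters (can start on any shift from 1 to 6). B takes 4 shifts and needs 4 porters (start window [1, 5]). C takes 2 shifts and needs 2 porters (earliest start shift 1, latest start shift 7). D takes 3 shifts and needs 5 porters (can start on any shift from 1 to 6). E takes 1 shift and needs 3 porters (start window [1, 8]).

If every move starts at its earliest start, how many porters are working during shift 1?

18

At early start, shift 1 has: A, B, C, D, E.
Demand: 4 + 4 + 2 + 5 + 3 = 18.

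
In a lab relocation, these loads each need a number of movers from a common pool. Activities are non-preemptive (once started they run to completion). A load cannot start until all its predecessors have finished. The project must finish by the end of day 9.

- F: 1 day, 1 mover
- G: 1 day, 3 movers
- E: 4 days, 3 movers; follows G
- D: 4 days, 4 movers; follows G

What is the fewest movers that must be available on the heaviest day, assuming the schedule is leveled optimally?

4

Early-start (F@1, G@1, E@2, D@2) gives peak 7: d1:4  d2:7  d3:7  d4:7  d5:7  d6:0  d7:0  d8:0  d9:0.
Shift D→6.
Schedule F@1, G@1, E@2, D@6: d1:4  d2:3  d3:3  d4:3  d5:3  d6:4  d7:4  d8:4  d9:4 — peak 4.
Total mover-days = 32 over 9 days ⇒ peak ≥ ⌈32/9⌉ = 4, so 4 is optimal.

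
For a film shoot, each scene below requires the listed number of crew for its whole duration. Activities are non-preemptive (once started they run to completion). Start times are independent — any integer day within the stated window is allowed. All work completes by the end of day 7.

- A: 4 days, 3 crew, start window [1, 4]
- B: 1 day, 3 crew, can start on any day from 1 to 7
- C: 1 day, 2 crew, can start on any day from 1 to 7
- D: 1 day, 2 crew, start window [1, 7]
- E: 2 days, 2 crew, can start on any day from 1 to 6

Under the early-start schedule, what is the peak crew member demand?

Early-start schedule: A@1, B@1, C@1, D@1, E@1.
Load per day: day 1: 12, day 2: 5, day 3: 3, day 4: 3, day 5: 0, day 6: 0, day 7: 0.
Peak is 12.

12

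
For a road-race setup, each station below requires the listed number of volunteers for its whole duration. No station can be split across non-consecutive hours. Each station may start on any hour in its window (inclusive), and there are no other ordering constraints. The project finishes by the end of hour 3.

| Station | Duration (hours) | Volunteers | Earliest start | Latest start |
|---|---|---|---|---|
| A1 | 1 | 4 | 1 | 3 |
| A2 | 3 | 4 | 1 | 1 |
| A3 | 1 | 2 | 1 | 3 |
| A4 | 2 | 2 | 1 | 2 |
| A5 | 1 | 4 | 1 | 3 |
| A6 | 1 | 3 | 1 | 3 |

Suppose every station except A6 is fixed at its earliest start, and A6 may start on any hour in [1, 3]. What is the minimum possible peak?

A6@1: h1:19  h2:6  h3:4 → peak 19
A6@2: h1:16  h2:9  h3:4 → peak 16
A6@3: h1:16  h2:6  h3:7 → peak 16
Best is A6@2, peak 16.

16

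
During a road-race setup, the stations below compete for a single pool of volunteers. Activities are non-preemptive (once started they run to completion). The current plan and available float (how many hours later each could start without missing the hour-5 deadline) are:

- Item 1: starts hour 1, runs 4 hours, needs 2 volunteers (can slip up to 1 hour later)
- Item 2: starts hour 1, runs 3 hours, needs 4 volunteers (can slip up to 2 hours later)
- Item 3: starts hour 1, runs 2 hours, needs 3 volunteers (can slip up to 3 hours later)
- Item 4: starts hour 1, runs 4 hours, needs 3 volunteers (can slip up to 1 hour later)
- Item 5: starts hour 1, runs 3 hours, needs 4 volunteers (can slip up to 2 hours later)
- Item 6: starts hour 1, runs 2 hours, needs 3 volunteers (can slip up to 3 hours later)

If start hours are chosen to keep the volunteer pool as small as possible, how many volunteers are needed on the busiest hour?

13

Early-start (Item 1@1, Item 2@1, Item 3@1, Item 4@1, Item 5@1, Item 6@1) gives peak 19: h1:19  h2:19  h3:13  h4:5  h5:0.
Shift Item 5→3, Item 6→4.
Schedule Item 1@1, Item 2@1, Item 3@1, Item 4@1, Item 5@3, Item 6@4: h1:12  h2:12  h3:13  h4:12  h5:7 — peak 13.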